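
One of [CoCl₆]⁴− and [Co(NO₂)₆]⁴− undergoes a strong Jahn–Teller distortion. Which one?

[CoCl₆]⁴−: Each chloride is −1; balancing the −4 overall charge requires Co(II). Group 9 minus oxidation state 2 gives a d⁷ configuration. Chloride is a weak-field ligand for a first-row metal, so the complex is high-spin. The d⁷ configuration leaves the e_g set evenly filled (or empty) — no strong Jahn–Teller driving force.
[Co(NO₂)₆]⁴−: Each nitro (N-bound nitrite) is −1; balancing the −4 overall charge requires Co(II). Co sits in group 9, so the d-electron count is 9 − 2 = 7. Nitro (N-bound nitrite) is a strong-field ligand (high in the spectrochemical series) for a first-row metal, so the complex is low-spin. The t₂g⁶e_g¹ (low-spin) configuration has an unevenly filled e_g set; the Jahn–Teller theorem predicts a tetragonal distortion (typically axial elongation) to lift the degeneracy.

[Co(NO₂)₆]⁴−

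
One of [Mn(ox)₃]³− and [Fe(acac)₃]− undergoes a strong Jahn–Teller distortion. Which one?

[Mn(ox)₃]³−

[Mn(ox)₃]³−: Summing ligand charges against the −3 overall charge gives an oxidation state of +3 for manganese. Manganese is a group-7 element; Mn(III) is therefore d⁴. Oxalate is a weak-field ligand for a first-row metal, so the complex is high-spin. The t₂g³e_g¹ (high-spin) configuration has an unevenly filled e_g set; the Jahn–Teller theorem predicts a tetragonal distortion (typically axial elongation) to lift the degeneracy.
[Fe(acac)₃]−: Ligand charges: each acetylacetonate is −1. With an overall charge of −1 the iron centre must be in the +2 oxidation state. Group 8 minus oxidation state 2 gives a d⁶ configuration. Acetylacetonate is a weak-field ligand for a first-row metal, so the complex is high-spin. The d⁶ configuration leaves the e_g set evenly filled (or empty) — no strong Jahn–Teller driving force.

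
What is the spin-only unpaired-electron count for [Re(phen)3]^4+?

Ligand charges: 1,10-phenanthroline is neutral. With an overall charge of +4 the rhenium centre must be in the +4 oxidation state.
Re sits in group 7, so the d-electron count is 7 − 4 = 3.
Counting donor atoms: 3×1,10-phenanthroline (bidentate) → 6 donors. Coordination number = 6.
In an octahedral field the d³ configuration is t₂g³e_g⁰ (only one arrangement possible), giving 3 unpaired electrons.

3 unpaired electrons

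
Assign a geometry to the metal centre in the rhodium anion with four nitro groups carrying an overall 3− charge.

square planar

Each nitro (N-bound nitrite) is −1; balancing the −3 overall charge requires Rh(I).
Rhodium is a group-9 element; Rh(I) is therefore d⁸.
Coordination number: 4.
A 4d d⁸ ion has a large crystal-field splitting; square planar leaves the high-energy d_{x²−y²} orbital empty and maximises CFSE.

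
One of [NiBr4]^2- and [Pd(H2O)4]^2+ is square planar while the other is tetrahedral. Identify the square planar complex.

[Pd(H2O)4]^2+

For [NiBr4]^2-: Each bromide is −1; balancing the −2 overall charge requires Ni(II). Ni sits in group 10, so the d-electron count is 10 − 2 = 8. Bromide is a weak-field ligand. With weak-field ligands the CFSE gain from square planar is small, so a 3d d⁸ ion takes the sterically preferred tetrahedral geometry. → tetrahedral.
For [Pd(H2O)4]^2+: Ligand charges: water is neutral. With an overall charge of +2 the palladium centre must be in the +2 oxidation state. Palladium is a group-10 element; Pd(II) is therefore d⁸. A 4d d⁸ ion has a large crystal-field splitting; square planar leaves the high-energy d_{x²−y²} orbital empty and maximises CFSE. → square planar.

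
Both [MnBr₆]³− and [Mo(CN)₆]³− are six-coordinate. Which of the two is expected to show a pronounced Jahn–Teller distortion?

[MnBr₆]³−: Summing ligand charges against the −3 overall charge gives an oxidation state of +3 for manganese. Manganese is a group-7 element; Mn(III) is therefore d⁴. Bromide is a weak-field ligand for a first-row metal, so the complex is high-spin. The t₂g³e_g¹ (high-spin) configuration has an unevenly filled e_g set; the Jahn–Teller theorem predicts a tetragonal distortion (typically axial elongation) to lift the degeneracy.
[Mo(CN)₆]³−: Ligand charges: each cyanide is −1. With an overall charge of −3 the molybdenum centre must be in the +3 oxidation state. Molybdenum is a group-6 element; Mo(III) is therefore d³. The d³ configuration leaves the e_g set evenly filled (or empty) — no strong Jahn–Teller driving force.

[MnBr₆]³−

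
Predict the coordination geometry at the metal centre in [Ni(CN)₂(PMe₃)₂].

square planar

Each cyanide is −1; trimethylphosphine is neutral; balancing the 0 overall charge requires Ni(II).
Ni sits in group 10, so the d-electron count is 10 − 2 = 8.
Coordination number: 4.
Cyanide and trimethylphosphine are strong-field ligands (high in the spectrochemical series).
A 3d d⁸ ion with strong-field ligands gains enough CFSE to favour square planar over tetrahedral.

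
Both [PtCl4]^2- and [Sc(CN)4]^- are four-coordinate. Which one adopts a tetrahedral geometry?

For [PtCl4]^2-: Ligand charges: each chloride is −1. With an overall charge of −2 the platinum centre must be in the +2 oxidation state. Pt sits in group 10, so the d-electron count is 10 − 2 = 8. A 5d d⁸ ion has a large crystal-field splitting; square planar leaves the high-energy d_{x²−y²} orbital empty and maximises CFSE. → square planar.
For [Sc(CN)4]^-: Each cyanide is −1; balancing the −1 overall charge requires Sc(III). Group 3 minus oxidation state 3 gives a d⁰ configuration. A d⁰ ion has no crystal-field stabilisation preference between square planar and tetrahedral, so four ligands adopt the sterically favoured tetrahedral geometry. → tetrahedral.

[Sc(CN)4]^-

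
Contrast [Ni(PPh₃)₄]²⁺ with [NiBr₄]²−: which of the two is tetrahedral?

[NiBr₄]²−

For [Ni(PPh₃)₄]²⁺: Triphenylphosphine is neutral; balancing the +2 overall charge requires Ni(II). Nickel is a group-10 element; Ni(II) is therefore d⁸. Triphenylphosphine is a strong-field ligand (high in the spectrochemical series). A 3d d⁸ ion with strong-field ligands gains enough CFSE to favour square planar over tetrahedral. → square planar.
For [NiBr₄]²−: Each bromide is −1; balancing the −2 overall charge requires Ni(II). Ni sits in group 10, so the d-electron count is 10 − 2 = 8. Bromide is a weak-field ligand. With weak-field ligands the CFSE gain from square planar is small, so a 3d d⁸ ion takes the sterically preferred tetrahedral geometry. → tetrahedral.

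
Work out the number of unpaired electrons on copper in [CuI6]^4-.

Each iodide is −1; balancing the −4 overall charge requires Cu(II).
Copper is a group-11 element; Cu(II) is therefore d⁹.
In an octahedral field the d⁹ configuration is t₂g⁶e_g³ (only one arrangement possible), giving 1 unpaired electron.

1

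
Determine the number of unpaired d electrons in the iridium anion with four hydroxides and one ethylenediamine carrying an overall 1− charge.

0

Summing ligand charges against the −1 overall charge gives an oxidation state of +3 for iridium.
Ir sits in group 9, so the d-electron count is 9 − 3 = 6.
Counting donor atoms: 4×hydroxide (monodentate) → 4 donors; 1×ethylenediamine (bidentate) → 2 donors. Coordination number = 6.
The spin state decides the count: a 5d ion has a large Δₒ and is invariably low-spin.
An octahedral low-spin d⁶ ion is t₂g⁶e_g⁰, giving 0 unpaired electrons.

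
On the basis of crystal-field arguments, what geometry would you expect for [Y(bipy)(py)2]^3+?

tetrahedral

Ligand charges: 2,2′-bipyridine is neutral; pyridine is neutral. With an overall charge of +3 the yttrium centre must be in the +3 oxidation state.
Yttrium is a group-3 element; Y(III) is therefore d⁰.
Counting donor atoms: 1×2,2′-bipyridine (bidentate) → 2 donors; 2×pyridine (monodentate) → 2 donors. Coordination number = 4.
A d⁰ ion has no crystal-field stabilisation preference between square planar and tetrahedral, so four ligands adopt the sterically favoured tetrahedral geometry.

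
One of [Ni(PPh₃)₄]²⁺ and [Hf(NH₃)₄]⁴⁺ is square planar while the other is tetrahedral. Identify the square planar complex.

[Ni(PPh₃)₄]²⁺

For [Ni(PPh₃)₄]²⁺: Triphenylphosphine is neutral; balancing the +2 overall charge requires Ni(II). Nickel is a group-10 element; Ni(II) is therefore d⁸. Triphenylphosphine is a strong-field ligand (high in the spectrochemical series). A 3d d⁸ ion with strong-field ligands gains enough CFSE to favour square planar over tetrahedral. → square planar.
For [Hf(NH₃)₄]⁴⁺: Ligand charges: ammonia is neutral. With an overall charge of +4 the hafnium centre must be in the +4 oxidation state. Hf sits in group 4, so the d-electron count is 4 − 4 = 0. A d⁰ ion has no crystal-field stabilisation preference between square planar and tetrahedral, so four ligands adopt the sterically favoured tetrahedral geometry. → tetrahedral.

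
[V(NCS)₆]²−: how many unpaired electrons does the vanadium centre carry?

Ligand charges: each isothiocyanate is −1. With an overall charge of −2 the vanadium centre must be in the +4 oxidation state.
V sits in group 5, so the d-electron count is 5 − 4 = 1.
In an octahedral field the d¹ configuration is t₂g¹e_g⁰ (only one arrangement possible), giving 1 unpaired electron.

1 unpaired electron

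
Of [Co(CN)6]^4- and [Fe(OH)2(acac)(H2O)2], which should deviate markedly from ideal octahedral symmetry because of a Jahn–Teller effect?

[Co(CN)6]^4-: Each cyanide is −1; balancing the −4 overall charge requires Co(II). Cobalt is a group-9 element; Co(II) is therefore d⁷. Cyanide is a strong-field ligand (high in the spectrochemical series) for a first-row metal, so the complex is low-spin. The t₂g⁶e_g¹ (low-spin) configuration has an unevenly filled e_g set; the Jahn–Teller theorem predicts a tetragonal distortion (typically axial elongation) to lift the degeneracy.
[Fe(OH)2(acac)(H2O)2]: Ligand charges: each hydroxide is −1; each acetylacetonate is −1; water is neutral. With an overall charge of 0 the iron centre must be in the +3 oxidation state. Iron is a group-8 element; Fe(III) is therefore d⁵. Acetylacetonate and hydroxide are weak-field ligands for a first-row metal, so the complex is high-spin. The d⁵ configuration leaves the e_g set evenly filled (or empty) — no strong Jahn–Teller driving force.

[Co(CN)6]^4-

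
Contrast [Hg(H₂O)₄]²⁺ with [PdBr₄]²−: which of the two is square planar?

For [Hg(H₂O)₄]²⁺: Ligand charges: water is neutral. With an overall charge of +2 the mercury centre must be in the +2 oxidation state. Mercury is a group-12 element; Hg(II) is therefore d¹⁰. A d¹⁰ ion has no crystal-field stabilisation preference between square planar and tetrahedral, so four ligands adopt the sterically favoured tetrahedral geometry. → tetrahedral.
For [PdBr₄]²−: Ligand charges: each bromide is −1. With an overall charge of −2 the palladium centre must be in the +2 oxidation state. Palladium is a group-10 element; Pd(II) is therefore d⁸. A 4d d⁸ ion has a large crystal-field splitting; square planar leaves the high-energy d_{x²−y²} orbital empty and maximises CFSE. → square planar.

[PdBr₄]²−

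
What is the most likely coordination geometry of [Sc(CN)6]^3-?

Each cyanide is −1; balancing the −3 overall charge requires Sc(III).
Sc sits in group 3, so the d-electron count is 3 − 3 = 0.
Coordination number: 6.
Six donors around a single metal centre give an octahedral coordination sphere.

octahedral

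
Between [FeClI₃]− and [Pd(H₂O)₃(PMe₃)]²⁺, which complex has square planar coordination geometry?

[Pd(H₂O)₃(PMe₃)]²⁺

For [FeClI₃]−: Summing ligand charges against the −1 overall charge gives an oxidation state of +3 for iron. Iron is a group-8 element; Fe(III) is therefore d⁵. A high-spin d⁵ ion has zero CFSE in either geometry, so four ligands adopt the sterically favoured tetrahedral geometry. → tetrahedral.
For [Pd(H₂O)₃(PMe₃)]²⁺: Water is neutral; trimethylphosphine is neutral; balancing the +2 overall charge requires Pd(II). Pd sits in group 10, so the d-electron count is 10 − 2 = 8. A 4d d⁸ ion has a large crystal-field splitting; square planar leaves the high-energy d_{x²−y²} orbital empty and maximises CFSE. → square planar.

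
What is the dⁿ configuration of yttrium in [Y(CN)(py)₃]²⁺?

d⁰

Each cyanide is −1; pyridine is neutral; balancing the +2 overall charge requires Y(III).
Group 3 minus oxidation state 3 gives a d⁰ configuration.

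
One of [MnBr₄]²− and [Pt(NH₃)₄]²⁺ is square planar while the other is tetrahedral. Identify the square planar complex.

For [MnBr₄]²−: Ligand charges: each bromide is −1. With an overall charge of −2 the manganese centre must be in the +2 oxidation state. Group 7 minus oxidation state 2 gives a d⁵ configuration. A high-spin d⁵ ion has zero CFSE in either geometry, so four ligands adopt the sterically favoured tetrahedral geometry. → tetrahedral.
For [Pt(NH₃)₄]²⁺: Ligand charges: ammonia is neutral. With an overall charge of +2 the platinum centre must be in the +2 oxidation state. Pt sits in group 10, so the d-electron count is 10 − 2 = 8. A 5d d⁸ ion has a large crystal-field splitting; square planar leaves the high-energy d_{x²−y²} orbital empty and maximises CFSE. → square planar.

[Pt(NH₃)₄]²⁺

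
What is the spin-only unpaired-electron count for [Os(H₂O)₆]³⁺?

1

Water is neutral; balancing the +3 overall charge requires Os(III).
Osmium is a group-8 element; Os(III) is therefore d⁵.
The spin state decides the count: a 5d ion has a large Δₒ and is invariably low-spin.
An octahedral low-spin d⁵ ion is t₂g⁵e_g⁰, giving 1 unpaired electron.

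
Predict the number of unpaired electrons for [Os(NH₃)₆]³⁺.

Ammonia is neutral; balancing the +3 overall charge requires Os(III).
Group 8 minus oxidation state 3 gives a d⁵ configuration.
The spin state decides the count: a 5d ion has a large Δₒ and is invariably low-spin.
An octahedral low-spin d⁵ ion is t₂g⁵e_g⁰, giving 1 unpaired electron.

1 unpaired electron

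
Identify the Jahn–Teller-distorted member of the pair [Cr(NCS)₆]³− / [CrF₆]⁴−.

[CrF₆]⁴−

[Cr(NCS)₆]³−: Ligand charges: each isothiocyanate is −1. With an overall charge of −3 the chromium centre must be in the +3 oxidation state. Chromium is a group-6 element; Cr(III) is therefore d³. The d³ configuration leaves the e_g set evenly filled (or empty) — no strong Jahn–Teller driving force.
[CrF₆]⁴−: Ligand charges: each fluoride is −1. With an overall charge of −4 the chromium centre must be in the +2 oxidation state. Group 6 minus oxidation state 2 gives a d⁴ configuration. Fluoride is a weak-field ligand for a first-row metal, so the complex is high-spin. The t₂g³e_g¹ (high-spin) configuration has an unevenly filled e_g set; the Jahn–Teller theorem predicts a tetragonal distortion (typically axial elongation) to lift the degeneracy.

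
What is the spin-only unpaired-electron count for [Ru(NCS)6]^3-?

1

Ligand charges: each isothiocyanate is −1. With an overall charge of −3 the ruthenium centre must be in the +3 oxidation state.
Ruthenium is a group-8 element; Ru(III) is therefore d⁵.
The spin state decides the count: a 4d ion has a large Δₒ and is invariably low-spin.
An octahedral low-spin d⁵ ion is t₂g⁵e_g⁰, giving 1 unpaired electron.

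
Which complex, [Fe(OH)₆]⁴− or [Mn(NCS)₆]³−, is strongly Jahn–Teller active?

[Mn(NCS)₆]³−

[Fe(OH)₆]⁴−: Ligand charges: each hydroxide is −1. With an overall charge of −4 the iron centre must be in the +2 oxidation state. Fe sits in group 8, so the d-electron count is 8 − 2 = 6. Hydroxide is a weak-field ligand for a first-row metal, so the complex is high-spin. The d⁶ configuration leaves the e_g set evenly filled (or empty) — no strong Jahn–Teller driving force.
[Mn(NCS)₆]³−: Summing ligand charges against the −3 overall charge gives an oxidation state of +3 for manganese. Mn sits in group 7, so the d-electron count is 7 − 3 = 4. Isothiocyanate is a weak-field ligand for a first-row metal, so the complex is high-spin. The t₂g³e_g¹ (high-spin) configuration has an unevenly filled e_g set; the Jahn–Teller theorem predicts a tetragonal distortion (typically axial elongation) to lift the degeneracy.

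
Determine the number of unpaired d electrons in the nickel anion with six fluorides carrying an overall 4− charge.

Summing ligand charges against the −4 overall charge gives an oxidation state of +2 for nickel.
Nickel is a group-10 element; Ni(II) is therefore d⁸.
In an octahedral field the d⁸ configuration is t₂g⁶e_g² (only one arrangement possible), giving 2 unpaired electrons.

2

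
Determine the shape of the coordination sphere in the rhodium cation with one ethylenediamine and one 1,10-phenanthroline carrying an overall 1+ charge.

square planar

Summing ligand charges against the +1 overall charge gives an oxidation state of +1 for rhodium.
Rh sits in group 9, so the d-electron count is 9 − 1 = 8.
Counting donor atoms: 1×ethylenediamine (bidentate) → 2 donors; 1×1,10-phenanthroline (bidentate) → 2 donors. Coordination number = 4.
A 4d d⁸ ion has a large crystal-field splitting; square planar leaves the high-energy d_{x²−y²} orbital empty and maximises CFSE.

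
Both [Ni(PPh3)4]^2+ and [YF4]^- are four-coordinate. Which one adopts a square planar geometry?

For [Ni(PPh3)4]^2+: Triphenylphosphine is neutral; balancing the +2 overall charge requires Ni(II). Nickel is a group-10 element; Ni(II) is therefore d⁸. Triphenylphosphine is a strong-field ligand (high in the spectrochemical series). A 3d d⁸ ion with strong-field ligands gains enough CFSE to favour square planar over tetrahedral. → square planar.
For [YF4]^-: Summing ligand charges against the −1 overall charge gives an oxidation state of +3 for yttrium. Y sits in group 3, so the d-electron count is 3 − 3 = 0. A d⁰ ion has no crystal-field stabilisation preference between square planar and tetrahedral, so four ligands adopt the sterically favoured tetrahedral geometry. → tetrahedral.

[Ni(PPh3)4]^2+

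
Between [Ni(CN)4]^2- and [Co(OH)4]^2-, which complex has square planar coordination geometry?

[Ni(CN)4]^2-

For [Ni(CN)4]^2-: Each cyanide is −1; balancing the −2 overall charge requires Ni(II). Ni sits in group 10, so the d-electron count is 10 − 2 = 8. Cyanide is a strong-field ligand (high in the spectrochemical series). A 3d d⁸ ion with strong-field ligands gains enough CFSE to favour square planar over tetrahedral. → square planar.
For [Co(OH)4]^2-: Ligand charges: each hydroxide is −1. With an overall charge of −2 the cobalt centre must be in the +2 oxidation state. Co sits in group 9, so the d-electron count is 9 − 2 = 7. For a high-spin 3d d⁷ ion with weak-field ligands the small Δₜ gives little square-planar CFSE advantage, so four ligands adopt the sterically favoured tetrahedral geometry. → tetrahedral.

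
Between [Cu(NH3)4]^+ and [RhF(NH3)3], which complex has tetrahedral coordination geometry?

For [Cu(NH3)4]^+: Ammonia is neutral; balancing the +1 overall charge requires Cu(I). Group 11 minus oxidation state 1 gives a d¹⁰ configuration. A d¹⁰ ion has no crystal-field stabilisation preference between square planar and tetrahedral, so four ligands adopt the sterically favoured tetrahedral geometry. → tetrahedral.
For [RhF(NH3)3]: Ligand charges: each fluoride is −1; ammonia is neutral. With an overall charge of 0 the rhodium centre must be in the +1 oxidation state. Rh sits in group 9, so the d-electron count is 9 − 1 = 8. A 4d d⁸ ion has a large crystal-field splitting; square planar leaves the high-energy d_{x²−y²} orbital empty and maximises CFSE. → square planar.

[Cu(NH3)4]^+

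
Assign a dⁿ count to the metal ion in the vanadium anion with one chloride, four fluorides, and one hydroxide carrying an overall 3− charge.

d2

Ligand charges: each chloride is −1; each fluoride is −1; each hydroxide is −1. With an overall charge of −3 the vanadium centre must be in the +3 oxidation state.
Vanadium is a group-5 element; V(III) is therefore d².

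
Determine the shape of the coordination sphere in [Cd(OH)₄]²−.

Each hydroxide is −1; balancing the −2 overall charge requires Cd(II).
Cd sits in group 12, so the d-electron count is 12 − 2 = 10.
With 4 monodentate ligands the coordination number is 4.
A d¹⁰ ion has no crystal-field stabilisation preference between square planar and tetrahedral, so four ligands adopt the sterically favoured tetrahedral geometry.

tetrahedral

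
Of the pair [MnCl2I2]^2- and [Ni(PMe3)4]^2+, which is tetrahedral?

[MnCl2I2]^2-

For [MnCl2I2]^2-: Each chloride is −1; each iodide is −1; balancing the −2 overall charge requires Mn(II). Manganese is a group-7 element; Mn(II) is therefore d⁵. A high-spin d⁵ ion has zero CFSE in either geometry, so four ligands adopt the sterically favoured tetrahedral geometry. → tetrahedral.
For [Ni(PMe3)4]^2+: Trimethylphosphine is neutral; balancing the +2 overall charge requires Ni(II). Nickel is a group-10 element; Ni(II) is therefore d⁸. Trimethylphosphine is a strong-field ligand (high in the spectrochemical series). A 3d d⁸ ion with strong-field ligands gains enough CFSE to favour square planar over tetrahedral. → square planar.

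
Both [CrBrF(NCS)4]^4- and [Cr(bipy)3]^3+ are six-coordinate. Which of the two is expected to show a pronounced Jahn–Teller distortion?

[CrBrF(NCS)4]^4-: Ligand charges: each bromide is −1; each fluoride is −1; each isothiocyanate is −1. With an overall charge of −4 the chromium centre must be in the +2 oxidation state. Group 6 minus oxidation state 2 gives a d⁴ configuration. Bromide, fluoride, and isothiocyanate are weak-field ligands for a first-row metal, so the complex is high-spin. The t₂g³e_g¹ (high-spin) configuration has an unevenly filled e_g set; the Jahn–Teller theorem predicts a tetragonal distortion (typically axial elongation) to lift the degeneracy.
[Cr(bipy)3]^3+: 2,2′-bipyridine is neutral; balancing the +3 overall charge requires Cr(III). Group 6 minus oxidation state 3 gives a d³ configuration. The d³ configuration leaves the e_g set evenly filled (or empty) — no strong Jahn–Teller driving force.

[CrBrF(NCS)4]^4-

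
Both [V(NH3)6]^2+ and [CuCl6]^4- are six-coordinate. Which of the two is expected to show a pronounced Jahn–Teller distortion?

[CuCl6]^4-

[V(NH3)6]^2+: Ligand charges: ammonia is neutral. With an overall charge of +2 the vanadium centre must be in the +2 oxidation state. Group 5 minus oxidation state 2 gives a d³ configuration. The d³ configuration leaves the e_g set evenly filled (or empty) — no strong Jahn–Teller driving force.
[CuCl6]^4-: Summing ligand charges against the −4 overall charge gives an oxidation state of +2 for copper. Cu sits in group 11, so the d-electron count is 11 − 2 = 9. The t₂g⁶e_g³ configuration has an unevenly filled e_g set; the Jahn–Teller theorem predicts a tetragonal distortion (typically axial elongation) to lift the degeneracy.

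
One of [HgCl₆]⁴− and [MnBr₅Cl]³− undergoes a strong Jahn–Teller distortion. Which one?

[MnBr₅Cl]³−

[HgCl₆]⁴−: Summing ligand charges against the −4 overall charge gives an oxidation state of +2 for mercury. Group 12 minus oxidation state 2 gives a d¹⁰ configuration. The d¹⁰ configuration leaves the e_g set evenly filled (or empty) — no strong Jahn–Teller driving force.
[MnBr₅Cl]³−: Ligand charges: each bromide is −1; each chloride is −1. With an overall charge of −3 the manganese centre must be in the +3 oxidation state. Mn sits in group 7, so the d-electron count is 7 − 3 = 4. Bromide and chloride are weak-field ligands for a first-row metal, so the complex is high-spin. The t₂g³e_g¹ (high-spin) configuration has an unevenly filled e_g set; the Jahn–Teller theorem predicts a tetragonal distortion (typically axial elongation) to lift the degeneracy.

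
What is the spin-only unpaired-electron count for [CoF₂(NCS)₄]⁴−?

Summing ligand charges against the −4 overall charge gives an oxidation state of +2 for cobalt.
Cobalt is a group-9 element; Co(II) is therefore d⁷.
The spin state decides the count: Fluoride and isothiocyanate are weak-field ligands for a first-row metal, so the complex is high-spin.
An octahedral high-spin d⁷ ion is t₂g⁵e_g², giving 3 unpaired electrons.

3 unpaired electrons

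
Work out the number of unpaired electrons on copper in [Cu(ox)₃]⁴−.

1 unpaired electron

Each oxalate is −2; balancing the −4 overall charge requires Cu(II).
Copper is a group-11 element; Cu(II) is therefore d⁹.
Counting donor atoms: 3×oxalate (bidentate) → 6 donors. Coordination number = 6.
In an octahedral field the d⁹ configuration is t₂g⁶e_g³ (only one arrangement possible), giving 1 unpaired electron.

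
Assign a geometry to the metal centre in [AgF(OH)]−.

Each fluoride is −1; each hydroxide is −1; balancing the −1 overall charge requires Ag(I).
Group 11 minus oxidation state 1 gives a d¹⁰ configuration.
With 2 monodentate ligands the coordination number is 2.
A d¹⁰ ion with only two ligands adopts a linear arrangement (sp hybridisation; no CFSE preference).

linear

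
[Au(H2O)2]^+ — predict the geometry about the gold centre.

Ligand charges: water is neutral. With an overall charge of +1 the gold centre must be in the +1 oxidation state.
Au sits in group 11, so the d-electron count is 11 − 1 = 10.
Coordination number: 2.
A d¹⁰ ion with only two ligands adopts a linear arrangement (sp hybridisation; no CFSE preference).

linear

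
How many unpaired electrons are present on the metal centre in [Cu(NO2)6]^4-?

Summing ligand charges against the −4 overall charge gives an oxidation state of +2 for copper.
Group 11 minus oxidation state 2 gives a d⁹ configuration.
In an octahedral field the d⁹ configuration is t₂g⁶e_g³ (only one arrangement possible), giving 1 unpaired electron.

1 unpaired electron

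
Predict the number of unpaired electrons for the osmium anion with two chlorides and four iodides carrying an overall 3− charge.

Each chloride is −1; each iodide is −1; balancing the −3 overall charge requires Os(III).
Osmium is a group-8 element; Os(III) is therefore d⁵.
The spin state decides the count: a 5d ion has a large Δₒ and is invariably low-spin.
An octahedral low-spin d⁵ ion is t₂g⁵e_g⁰, giving 1 unpaired electron.

1 unpaired electron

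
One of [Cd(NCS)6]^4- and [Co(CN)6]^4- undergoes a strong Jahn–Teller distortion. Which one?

[Co(CN)6]^4-

[Cd(NCS)6]^4-: Each isothiocyanate is −1; balancing the −4 overall charge requires Cd(II). Cadmium is a group-12 element; Cd(II) is therefore d¹⁰. The d¹⁰ configuration leaves the e_g set evenly filled (or empty) — no strong Jahn–Teller driving force.
[Co(CN)6]^4-: Summing ligand charges against the −4 overall charge gives an oxidation state of +2 for cobalt. Group 9 minus oxidation state 2 gives a d⁷ configuration. Cyanide is a strong-field ligand (high in the spectrochemical series) for a first-row metal, so the complex is low-spin. The t₂g⁶e_g¹ (low-spin) configuration has an unevenly filled e_g set; the Jahn–Teller theorem predicts a tetragonal distortion (typically axial elongation) to lift the degeneracy.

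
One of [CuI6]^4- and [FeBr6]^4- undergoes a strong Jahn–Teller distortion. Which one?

[CuI6]^4-

[CuI6]^4-: Summing ligand charges against the −4 overall charge gives an oxidation state of +2 for copper. Group 11 minus oxidation state 2 gives a d⁹ configuration. The t₂g⁶e_g³ configuration has an unevenly filled e_g set; the Jahn–Teller theorem predicts a tetragonal distortion (typically axial elongation) to lift the degeneracy.
[FeBr6]^4-: Ligand charges: each bromide is −1. With an overall charge of −4 the iron centre must be in the +2 oxidation state. Iron is a group-8 element; Fe(II) is therefore d⁶. Bromide is a weak-field ligand for a first-row metal, so the complex is high-spin. The d⁶ configuration leaves the e_g set evenly filled (or empty) — no strong Jahn–Teller driving force.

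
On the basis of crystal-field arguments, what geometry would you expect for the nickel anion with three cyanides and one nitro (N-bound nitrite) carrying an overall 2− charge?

Each cyanide is −1; each nitro (N-bound nitrite) is −1; balancing the −2 overall charge requires Ni(II).
Group 10 minus oxidation state 2 gives a d⁸ configuration.
Coordination number: 4.
Cyanide and nitro (N-bound nitrite) are strong-field ligands (high in the spectrochemical series).
A 3d d⁸ ion with strong-field ligands gains enough CFSE to favour square planar over tetrahedral.

square planar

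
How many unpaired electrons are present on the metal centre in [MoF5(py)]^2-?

Each fluoride is −1; pyridine is neutral; balancing the −2 overall charge requires Mo(III).
Molybdenum is a group-6 element; Mo(III) is therefore d³.
In an octahedral field the d³ configuration is t₂g³e_g⁰ (only one arrangement possible), giving 3 unpaired electrons.

3 unpaired electrons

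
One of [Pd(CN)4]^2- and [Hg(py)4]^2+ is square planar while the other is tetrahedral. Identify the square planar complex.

For [Pd(CN)4]^2-: Summing ligand charges against the −2 overall charge gives an oxidation state of +2 for palladium. Palladium is a group-10 element; Pd(II) is therefore d⁸. A 4d d⁸ ion has a large crystal-field splitting; square planar leaves the high-energy d_{x²−y²} orbital empty and maximises CFSE. → square planar.
For [Hg(py)4]^2+: Summing ligand charges against the +2 overall charge gives an oxidation state of +2 for mercury. Hg sits in group 12, so the d-electron count is 12 − 2 = 10. A d¹⁰ ion has no crystal-field stabilisation preference between square planar and tetrahedral, so four ligands adopt the sterically favoured tetrahedral geometry. → tetrahedral.

[Pd(CN)4]^2-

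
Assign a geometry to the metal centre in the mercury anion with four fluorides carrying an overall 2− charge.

Each fluoride is −1; balancing the −2 overall charge requires Hg(II).
Mercury is a group-12 element; Hg(II) is therefore d¹⁰.
With 4 monodentate ligands the coordination number is 4.
A d¹⁰ ion has no crystal-field stabilisation preference between square planar and tetrahedral, so four ligands adopt the sterically favoured tetrahedral geometry.

tetrahedral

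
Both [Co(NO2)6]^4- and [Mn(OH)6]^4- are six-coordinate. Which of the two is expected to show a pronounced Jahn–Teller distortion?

[Co(NO2)6]^4-

[Co(NO2)6]^4-: Summing ligand charges against the −4 overall charge gives an oxidation state of +2 for cobalt. Group 9 minus oxidation state 2 gives a d⁷ configuration. Nitro (N-bound nitrite) is a strong-field ligand (high in the spectrochemical series) for a first-row metal, so the complex is low-spin. The t₂g⁶e_g¹ (low-spin) configuration has an unevenly filled e_g set; the Jahn–Teller theorem predicts a tetragonal distortion (typically axial elongation) to lift the degeneracy.
[Mn(OH)6]^4-: Each hydroxide is −1; balancing the −4 overall charge requires Mn(II). Manganese is a group-7 element; Mn(II) is therefore d⁵. Hydroxide is a weak-field ligand for a first-row metal, so the complex is high-spin. The d⁵ configuration leaves the e_g set evenly filled (or empty) — no strong Jahn–Teller driving force.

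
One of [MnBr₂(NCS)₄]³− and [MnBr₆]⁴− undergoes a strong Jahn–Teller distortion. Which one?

[MnBr₂(NCS)₄]³−: Each bromide is −1; each isothiocyanate is −1; balancing the −3 overall charge requires Mn(III). Manganese is a group-7 element; Mn(III) is therefore d⁴. Bromide and isothiocyanate are weak-field ligands for a first-row metal, so the complex is high-spin. The t₂g³e_g¹ (high-spin) configuration has an unevenly filled e_g set; the Jahn–Teller theorem predicts a tetragonal distortion (typically axial elongation) to lift the degeneracy.
[MnBr₆]⁴−: Summing ligand charges against the −4 overall charge gives an oxidation state of +2 for manganese. Group 7 minus oxidation state 2 gives a d⁵ configuration. Bromide is a weak-field ligand for a first-row metal, so the complex is high-spin. The d⁵ configuration leaves the e_g set evenly filled (or empty) — no strong Jahn–Teller driving force.

[MnBr₂(NCS)₄]³−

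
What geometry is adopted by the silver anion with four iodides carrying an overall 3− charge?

Each iodide is −1; balancing the −3 overall charge requires Ag(I).
Silver is a group-11 element; Ag(I) is therefore d¹⁰.
With 4 monodentate ligands the coordination number is 4.
A d¹⁰ ion has no crystal-field stabilisation preference between square planar and tetrahedral, so four ligands adopt the sterically favoured tetrahedral geometry.

tetrahedral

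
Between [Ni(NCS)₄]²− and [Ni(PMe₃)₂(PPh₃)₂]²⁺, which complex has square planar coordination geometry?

[Ni(PMe₃)₂(PPh₃)₂]²⁺

For [Ni(NCS)₄]²−: Each isothiocyanate is −1; balancing the −2 overall charge requires Ni(II). Ni sits in group 10, so the d-electron count is 10 − 2 = 8. Isothiocyanate is a weak-field ligand. With weak-field ligands the CFSE gain from square planar is small, so a 3d d⁸ ion takes the sterically preferred tetrahedral geometry. → tetrahedral.
For [Ni(PMe₃)₂(PPh₃)₂]²⁺: Summing ligand charges against the +2 overall charge gives an oxidation state of +2 for nickel. Ni sits in group 10, so the d-electron count is 10 − 2 = 8. Trimethylphosphine and triphenylphosphine are strong-field ligands (high in the spectrochemical series). A 3d d⁸ ion with strong-field ligands gains enough CFSE to favour square planar over tetrahedral. → square planar.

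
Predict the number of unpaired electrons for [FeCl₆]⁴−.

4 unpaired electrons

Ligand charges: each chloride is −1. With an overall charge of −4 the iron centre must be in the +2 oxidation state.
Group 8 minus oxidation state 2 gives a d⁶ configuration.
The spin state decides the count: Chloride is a weak-field ligand for a first-row metal, so the complex is high-spin.
An octahedral high-spin d⁶ ion is t₂g⁴e_g², giving 4 unpaired electrons.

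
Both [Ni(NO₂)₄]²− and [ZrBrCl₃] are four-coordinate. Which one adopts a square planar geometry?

For [Ni(NO₂)₄]²−: Summing ligand charges against the −2 overall charge gives an oxidation state of +2 for nickel. Nickel is a group-10 element; Ni(II) is therefore d⁸. Nitro (N-bound nitrite) is a strong-field ligand (high in the spectrochemical series). A 3d d⁸ ion with strong-field ligands gains enough CFSE to favour square planar over tetrahedral. → square planar.
For [ZrBrCl₃]: Each bromide is −1; each chloride is −1; balancing the 0 overall charge requires Zr(IV). Group 4 minus oxidation state 4 gives a d⁰ configuration. A d⁰ ion has no crystal-field stabilisation preference between square planar and tetrahedral, so four ligands adopt the sterically favoured tetrahedral geometry. → tetrahedral.

[Ni(NO₂)₄]²−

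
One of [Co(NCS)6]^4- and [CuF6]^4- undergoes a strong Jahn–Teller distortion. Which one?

[Co(NCS)6]^4-: Each isothiocyanate is −1; balancing the −4 overall charge requires Co(II). Co sits in group 9, so the d-electron count is 9 − 2 = 7. Isothiocyanate is a weak-field ligand for a first-row metal, so the complex is high-spin. The d⁷ configuration leaves the e_g set evenly filled (or empty) — no strong Jahn–Teller driving force.
[CuF6]^4-: Each fluoride is −1; balancing the −4 overall charge requires Cu(II). Group 11 minus oxidation state 2 gives a d⁹ configuration. The t₂g⁶e_g³ configuration has an unevenly filled e_g set; the Jahn–Teller theorem predicts a tetragonal distortion (typically axial elongation) to lift the degeneracy.

[CuF6]^4-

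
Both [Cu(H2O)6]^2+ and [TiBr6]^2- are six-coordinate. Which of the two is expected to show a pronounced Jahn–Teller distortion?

[Cu(H2O)6]^2+

[Cu(H2O)6]^2+: Ligand charges: water is neutral. With an overall charge of +2 the copper centre must be in the +2 oxidation state. Copper is a group-11 element; Cu(II) is therefore d⁹. The t₂g⁶e_g³ configuration has an unevenly filled e_g set; the Jahn–Teller theorem predicts a tetragonal distortion (typically axial elongation) to lift the degeneracy.
[TiBr6]^2-: Each bromide is −1; balancing the −2 overall charge requires Ti(IV). Titanium is a group-4 element; Ti(IV) is therefore d⁰. The d⁰ configuration leaves the e_g set evenly filled (or empty) — no strong Jahn–Teller driving force.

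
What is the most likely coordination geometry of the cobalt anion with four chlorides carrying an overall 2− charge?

Each chloride is −1; balancing the −2 overall charge requires Co(II).
Group 9 minus oxidation state 2 gives a d⁷ configuration.
Coordination number: 4.
Chloride is a weak-field ligand.
For a high-spin 3d d⁷ ion with weak-field ligands the small Δₜ gives little square-planar CFSE advantage, so four ligands adopt the sterically favoured tetrahedral geometry.

tetrahedral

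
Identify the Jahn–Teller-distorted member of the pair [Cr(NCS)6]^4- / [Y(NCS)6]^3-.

[Cr(NCS)6]^4-: Ligand charges: each isothiocyanate is −1. With an overall charge of −4 the chromium centre must be in the +2 oxidation state. Cr sits in group 6, so the d-electron count is 6 − 2 = 4. Isothiocyanate is a weak-field ligand for a first-row metal, so the complex is high-spin. The t₂g³e_g¹ (high-spin) configuration has an unevenly filled e_g set; the Jahn–Teller theorem predicts a tetragonal distortion (typically axial elongation) to lift the degeneracy.
[Y(NCS)6]^3-: Summing ligand charges against the −3 overall charge gives an oxidation state of +3 for yttrium. Group 3 minus oxidation state 3 gives a d⁰ configuration. The d⁰ configuration leaves the e_g set evenly filled (or empty) — no strong Jahn–Teller driving force.

[Cr(NCS)6]^4-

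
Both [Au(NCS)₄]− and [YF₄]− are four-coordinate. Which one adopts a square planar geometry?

[Au(NCS)₄]−

For [Au(NCS)₄]−: Each isothiocyanate is −1; balancing the −1 overall charge requires Au(III). Gold is a group-11 element; Au(III) is therefore d⁸. A 5d d⁸ ion has a large crystal-field splitting; square planar leaves the high-energy d_{x²−y²} orbital empty and maximises CFSE. → square planar.
For [YF₄]−: Each fluoride is −1; balancing the −1 overall charge requires Y(III). Group 3 minus oxidation state 3 gives a d⁰ configuration. A d⁰ ion has no crystal-field stabilisation preference between square planar and tetrahedral, so four ligands adopt the sterically favoured tetrahedral geometry. → tetrahedral.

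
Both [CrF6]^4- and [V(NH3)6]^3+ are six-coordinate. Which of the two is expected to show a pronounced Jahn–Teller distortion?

[CrF6]^4-

[CrF6]^4-: Each fluoride is −1; balancing the −4 overall charge requires Cr(II). Cr sits in group 6, so the d-electron count is 6 − 2 = 4. Fluoride is a weak-field ligand for a first-row metal, so the complex is high-spin. The t₂g³e_g¹ (high-spin) configuration has an unevenly filled e_g set; the Jahn–Teller theorem predicts a tetragonal distortion (typically axial elongation) to lift the degeneracy.
[V(NH3)6]^3+: Ammonia is neutral; balancing the +3 overall charge requires V(III). Group 5 minus oxidation state 3 gives a d² configuration. The d² configuration leaves the e_g set evenly filled (or empty) — no strong Jahn–Teller driving force.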